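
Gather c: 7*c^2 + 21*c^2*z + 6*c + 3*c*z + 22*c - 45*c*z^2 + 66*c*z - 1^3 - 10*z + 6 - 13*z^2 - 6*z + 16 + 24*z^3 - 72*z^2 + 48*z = c^2*(21*z + 7) + c*(-45*z^2 + 69*z + 28) + 24*z^3 - 85*z^2 + 32*z + 21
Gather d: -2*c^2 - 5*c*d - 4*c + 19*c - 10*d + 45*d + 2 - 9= -2*c^2 + 15*c + d*(35 - 5*c) - 7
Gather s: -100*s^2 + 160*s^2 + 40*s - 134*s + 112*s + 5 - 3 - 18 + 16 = 60*s^2 + 18*s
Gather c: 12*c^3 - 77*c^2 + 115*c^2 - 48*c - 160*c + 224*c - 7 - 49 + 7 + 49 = 12*c^3 + 38*c^2 + 16*c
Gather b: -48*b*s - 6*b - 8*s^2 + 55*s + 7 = b*(-48*s - 6) - 8*s^2 + 55*s + 7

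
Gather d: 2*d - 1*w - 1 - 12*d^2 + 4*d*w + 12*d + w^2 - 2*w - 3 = -12*d^2 + d*(4*w + 14) + w^2 - 3*w - 4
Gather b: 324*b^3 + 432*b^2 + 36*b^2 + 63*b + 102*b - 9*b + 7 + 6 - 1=324*b^3 + 468*b^2 + 156*b + 12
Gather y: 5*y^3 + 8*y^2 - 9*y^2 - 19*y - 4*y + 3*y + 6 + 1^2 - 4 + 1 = 5*y^3 - y^2 - 20*y + 4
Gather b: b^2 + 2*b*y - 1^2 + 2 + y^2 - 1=b^2 + 2*b*y + y^2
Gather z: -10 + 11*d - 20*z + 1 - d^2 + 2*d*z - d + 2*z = -d^2 + 10*d + z*(2*d - 18) - 9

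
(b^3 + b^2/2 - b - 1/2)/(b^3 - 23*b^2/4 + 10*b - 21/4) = 2*(2*b^2 + 3*b + 1)/(4*b^2 - 19*b + 21)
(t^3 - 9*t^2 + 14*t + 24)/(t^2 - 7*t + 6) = (t^2 - 3*t - 4)/(t - 1)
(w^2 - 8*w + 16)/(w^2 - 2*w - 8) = (w - 4)/(w + 2)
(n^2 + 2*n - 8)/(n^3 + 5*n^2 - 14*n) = (n + 4)/(n*(n + 7))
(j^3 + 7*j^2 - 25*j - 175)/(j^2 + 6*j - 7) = (j^2 - 25)/(j - 1)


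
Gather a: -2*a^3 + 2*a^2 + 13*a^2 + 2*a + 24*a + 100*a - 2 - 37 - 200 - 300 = -2*a^3 + 15*a^2 + 126*a - 539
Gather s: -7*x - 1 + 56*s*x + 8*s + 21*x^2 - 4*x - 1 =s*(56*x + 8) + 21*x^2 - 11*x - 2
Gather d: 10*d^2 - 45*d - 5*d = 10*d^2 - 50*d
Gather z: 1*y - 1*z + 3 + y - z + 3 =2*y - 2*z + 6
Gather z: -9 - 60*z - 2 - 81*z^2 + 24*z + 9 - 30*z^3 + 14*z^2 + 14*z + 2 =-30*z^3 - 67*z^2 - 22*z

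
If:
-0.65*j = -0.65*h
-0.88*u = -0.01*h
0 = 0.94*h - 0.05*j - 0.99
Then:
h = 1.11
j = 1.11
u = 0.01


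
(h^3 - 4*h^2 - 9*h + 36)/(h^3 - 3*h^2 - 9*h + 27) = (h - 4)/(h - 3)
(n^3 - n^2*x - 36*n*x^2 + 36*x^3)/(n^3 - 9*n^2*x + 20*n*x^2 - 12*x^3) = (-n - 6*x)/(-n + 2*x)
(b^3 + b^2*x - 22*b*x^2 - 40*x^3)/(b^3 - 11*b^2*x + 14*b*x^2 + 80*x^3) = (-b - 4*x)/(-b + 8*x)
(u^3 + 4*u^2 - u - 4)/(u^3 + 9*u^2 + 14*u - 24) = (u + 1)/(u + 6)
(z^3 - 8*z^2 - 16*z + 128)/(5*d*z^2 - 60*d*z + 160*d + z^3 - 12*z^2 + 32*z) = (z + 4)/(5*d + z)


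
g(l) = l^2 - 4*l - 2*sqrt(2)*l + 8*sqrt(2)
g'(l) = 2*l - 4 - 2*sqrt(2)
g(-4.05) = 55.37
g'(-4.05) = -14.93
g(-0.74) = 16.91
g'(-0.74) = -8.31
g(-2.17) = 30.84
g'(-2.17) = -11.17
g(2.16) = 1.23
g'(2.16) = -2.51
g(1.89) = 1.98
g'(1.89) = -3.05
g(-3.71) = 50.41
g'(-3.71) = -14.25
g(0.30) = 9.36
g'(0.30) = -6.23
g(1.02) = 5.39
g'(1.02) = -4.79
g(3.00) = -0.17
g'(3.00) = -0.83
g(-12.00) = 237.25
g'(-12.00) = -30.83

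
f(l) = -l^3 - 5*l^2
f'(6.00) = -168.00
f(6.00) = -396.00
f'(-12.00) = -312.00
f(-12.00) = 1008.00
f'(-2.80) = 4.48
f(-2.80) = -17.25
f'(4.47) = -104.64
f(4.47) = -189.22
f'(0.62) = -7.35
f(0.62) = -2.16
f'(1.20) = -16.32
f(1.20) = -8.93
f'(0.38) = -4.23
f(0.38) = -0.78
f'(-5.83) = -43.67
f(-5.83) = 28.21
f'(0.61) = -7.22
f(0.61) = -2.09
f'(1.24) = -17.01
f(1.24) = -9.59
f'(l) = -3*l^2 - 10*l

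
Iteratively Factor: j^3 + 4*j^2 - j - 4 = (j + 4)*(j^2 - 1) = (j - 1)*(j + 4)*(j + 1)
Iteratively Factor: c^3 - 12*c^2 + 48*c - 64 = (c - 4)*(c^2 - 8*c + 16) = (c - 4)^2*(c - 4)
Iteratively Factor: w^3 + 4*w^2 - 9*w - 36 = (w - 3)*(w^2 + 7*w + 12) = (w - 3)*(w + 4)*(w + 3)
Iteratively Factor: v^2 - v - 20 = (v - 5)*(v + 4)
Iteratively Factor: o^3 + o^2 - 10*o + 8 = (o - 1)*(o^2 + 2*o - 8) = (o - 2)*(o - 1)*(o + 4)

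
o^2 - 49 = (o - 7)*(o + 7)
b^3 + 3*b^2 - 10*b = b*(b - 2)*(b + 5)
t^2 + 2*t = t*(t + 2)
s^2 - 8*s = s*(s - 8)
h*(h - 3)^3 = h^4 - 9*h^3 + 27*h^2 - 27*h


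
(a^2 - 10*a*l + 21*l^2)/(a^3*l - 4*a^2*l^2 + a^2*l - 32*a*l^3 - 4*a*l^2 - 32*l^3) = (-a^2 + 10*a*l - 21*l^2)/(l*(-a^3 + 4*a^2*l - a^2 + 32*a*l^2 + 4*a*l + 32*l^2))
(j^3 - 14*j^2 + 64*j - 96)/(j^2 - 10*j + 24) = j - 4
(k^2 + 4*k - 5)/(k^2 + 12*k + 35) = (k - 1)/(k + 7)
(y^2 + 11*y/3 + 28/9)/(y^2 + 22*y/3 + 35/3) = (y + 4/3)/(y + 5)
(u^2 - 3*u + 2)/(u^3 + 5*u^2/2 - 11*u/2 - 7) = 2*(u - 1)/(2*u^2 + 9*u + 7)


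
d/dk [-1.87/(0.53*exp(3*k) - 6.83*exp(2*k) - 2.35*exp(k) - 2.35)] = (2.9733*exp(2*k) - 25.5442*exp(k) - 4.3945)*exp(k)/(-0.53*exp(3*k) + 6.83*exp(2*k) + 2.35*exp(k) + 2.35)^2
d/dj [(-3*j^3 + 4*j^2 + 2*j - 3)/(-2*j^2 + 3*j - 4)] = (6*j^4 - 18*j^3 + 52*j^2 - 44*j + 1)/(4*j^4 - 12*j^3 + 25*j^2 - 24*j + 16)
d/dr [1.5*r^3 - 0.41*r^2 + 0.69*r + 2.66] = 4.5*r^2 - 0.82*r + 0.69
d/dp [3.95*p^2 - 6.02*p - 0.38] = 7.9*p - 6.02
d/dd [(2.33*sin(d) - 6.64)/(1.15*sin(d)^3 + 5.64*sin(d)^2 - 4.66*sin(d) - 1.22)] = (-5.359*sin(d)^3 + 9.7668*sin(d)^2 + 74.8992*sin(d) - 33.785)*cos(d)/(1.3225*sin(d)^6 + 12.972*sin(d)^5 + 21.0916*sin(d)^4 - 55.3708*sin(d)^3 + 7.954*sin(d)^2 + 11.3704*sin(d) + 1.4884)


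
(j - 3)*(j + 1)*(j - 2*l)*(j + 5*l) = j^4 + 3*j^3*l - 2*j^3 - 10*j^2*l^2 - 6*j^2*l - 3*j^2 + 20*j*l^2 - 9*j*l + 30*l^2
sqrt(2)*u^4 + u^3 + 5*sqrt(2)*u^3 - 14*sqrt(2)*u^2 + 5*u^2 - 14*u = u*(u - 2)*(u + 7)*(sqrt(2)*u + 1)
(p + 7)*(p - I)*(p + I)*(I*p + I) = I*p^4 + 8*I*p^3 + 8*I*p^2 + 8*I*p + 7*I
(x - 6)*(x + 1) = x^2 - 5*x - 6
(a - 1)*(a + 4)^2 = a^3 + 7*a^2 + 8*a - 16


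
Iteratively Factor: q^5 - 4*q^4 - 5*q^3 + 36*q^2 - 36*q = (q - 2)*(q^4 - 2*q^3 - 9*q^2 + 18*q) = (q - 2)^2*(q^3 - 9*q) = (q - 2)^2*(q + 3)*(q^2 - 3*q) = q*(q - 2)^2*(q + 3)*(q - 3)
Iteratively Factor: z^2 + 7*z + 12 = (z + 4)*(z + 3)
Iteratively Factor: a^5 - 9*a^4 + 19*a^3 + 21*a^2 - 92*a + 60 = (a - 5)*(a^4 - 4*a^3 - a^2 + 16*a - 12) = (a - 5)*(a + 2)*(a^3 - 6*a^2 + 11*a - 6) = (a - 5)*(a - 2)*(a + 2)*(a^2 - 4*a + 3) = (a - 5)*(a - 3)*(a - 2)*(a + 2)*(a - 1)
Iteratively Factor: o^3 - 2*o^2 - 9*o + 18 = (o - 3)*(o^2 + o - 6) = (o - 3)*(o + 3)*(o - 2)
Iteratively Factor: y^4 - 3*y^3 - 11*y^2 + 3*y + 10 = (y + 2)*(y^3 - 5*y^2 - y + 5) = (y + 1)*(y + 2)*(y^2 - 6*y + 5) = (y - 1)*(y + 1)*(y + 2)*(y - 5)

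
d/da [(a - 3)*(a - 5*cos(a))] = a + (a - 3)*(5*sin(a) + 1) - 5*cos(a)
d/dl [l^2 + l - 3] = 2*l + 1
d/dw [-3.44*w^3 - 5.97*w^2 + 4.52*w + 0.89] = -10.32*w^2 - 11.94*w + 4.52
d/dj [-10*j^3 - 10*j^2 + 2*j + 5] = -30*j^2 - 20*j + 2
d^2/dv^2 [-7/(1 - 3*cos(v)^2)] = 42*(-6*sin(v)^4 + 5*sin(v)^2 + 2)/(3*cos(v)^2 - 1)^3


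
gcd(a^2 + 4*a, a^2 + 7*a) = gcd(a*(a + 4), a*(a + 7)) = a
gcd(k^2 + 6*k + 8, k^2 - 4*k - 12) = k + 2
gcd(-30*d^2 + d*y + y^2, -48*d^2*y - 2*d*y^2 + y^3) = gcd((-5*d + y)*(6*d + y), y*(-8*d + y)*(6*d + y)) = 6*d + y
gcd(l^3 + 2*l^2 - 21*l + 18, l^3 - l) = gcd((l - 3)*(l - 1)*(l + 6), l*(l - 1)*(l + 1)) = l - 1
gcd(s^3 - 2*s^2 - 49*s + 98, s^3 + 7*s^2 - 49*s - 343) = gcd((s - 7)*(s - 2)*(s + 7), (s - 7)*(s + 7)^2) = s^2 - 49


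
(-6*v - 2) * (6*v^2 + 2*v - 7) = -36*v^3 - 24*v^2 + 38*v + 14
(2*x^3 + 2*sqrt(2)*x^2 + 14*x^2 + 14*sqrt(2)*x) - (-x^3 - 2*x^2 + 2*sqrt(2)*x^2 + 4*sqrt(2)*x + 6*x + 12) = 3*x^3 + 16*x^2 - 6*x + 10*sqrt(2)*x - 12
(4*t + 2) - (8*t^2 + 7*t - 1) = -8*t^2 - 3*t + 3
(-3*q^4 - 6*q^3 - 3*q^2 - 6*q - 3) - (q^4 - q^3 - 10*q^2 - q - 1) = -4*q^4 - 5*q^3 + 7*q^2 - 5*q - 2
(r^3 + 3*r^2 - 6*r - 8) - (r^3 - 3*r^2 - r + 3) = 6*r^2 - 5*r - 11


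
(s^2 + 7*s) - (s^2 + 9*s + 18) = -2*s - 18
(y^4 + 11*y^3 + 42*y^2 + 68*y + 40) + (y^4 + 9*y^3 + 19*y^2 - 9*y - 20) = 2*y^4 + 20*y^3 + 61*y^2 + 59*y + 20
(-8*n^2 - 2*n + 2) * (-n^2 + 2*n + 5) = 8*n^4 - 14*n^3 - 46*n^2 - 6*n + 10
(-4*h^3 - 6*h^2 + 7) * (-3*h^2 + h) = 12*h^5 + 14*h^4 - 6*h^3 - 21*h^2 + 7*h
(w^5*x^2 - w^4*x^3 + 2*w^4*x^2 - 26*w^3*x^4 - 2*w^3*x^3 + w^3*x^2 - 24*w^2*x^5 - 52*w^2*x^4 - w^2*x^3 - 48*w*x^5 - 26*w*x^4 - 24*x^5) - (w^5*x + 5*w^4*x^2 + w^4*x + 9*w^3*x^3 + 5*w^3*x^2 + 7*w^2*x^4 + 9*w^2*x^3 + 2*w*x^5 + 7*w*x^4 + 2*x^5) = w^5*x^2 - w^5*x - w^4*x^3 - 3*w^4*x^2 - w^4*x - 26*w^3*x^4 - 11*w^3*x^3 - 4*w^3*x^2 - 24*w^2*x^5 - 59*w^2*x^4 - 10*w^2*x^3 - 50*w*x^5 - 33*w*x^4 - 26*x^5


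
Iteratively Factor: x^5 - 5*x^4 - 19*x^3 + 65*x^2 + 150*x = (x - 5)*(x^4 - 19*x^2 - 30*x) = (x - 5)^2*(x^3 + 5*x^2 + 6*x) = x*(x - 5)^2*(x^2 + 5*x + 6) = x*(x - 5)^2*(x + 3)*(x + 2)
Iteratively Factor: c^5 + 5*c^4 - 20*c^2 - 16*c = (c + 4)*(c^4 + c^3 - 4*c^2 - 4*c) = c*(c + 4)*(c^3 + c^2 - 4*c - 4) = c*(c + 1)*(c + 4)*(c^2 - 4) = c*(c + 1)*(c + 2)*(c + 4)*(c - 2)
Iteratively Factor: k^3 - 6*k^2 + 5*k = (k)*(k^2 - 6*k + 5) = k*(k - 5)*(k - 1)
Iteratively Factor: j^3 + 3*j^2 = (j + 3)*(j^2) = j*(j + 3)*(j)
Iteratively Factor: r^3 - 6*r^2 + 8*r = (r)*(r^2 - 6*r + 8) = r*(r - 4)*(r - 2)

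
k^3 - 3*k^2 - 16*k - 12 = (k - 6)*(k + 1)*(k + 2)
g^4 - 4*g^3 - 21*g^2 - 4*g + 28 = (g - 7)*(g - 1)*(g + 2)^2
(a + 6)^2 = a^2 + 12*a + 36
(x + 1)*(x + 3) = x^2 + 4*x + 3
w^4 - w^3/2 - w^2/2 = w^2*(w - 1)*(w + 1/2)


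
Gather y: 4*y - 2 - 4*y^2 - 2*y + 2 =-4*y^2 + 2*y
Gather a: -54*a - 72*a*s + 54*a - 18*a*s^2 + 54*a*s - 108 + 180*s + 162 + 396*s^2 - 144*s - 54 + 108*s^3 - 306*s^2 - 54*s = a*(-18*s^2 - 18*s) + 108*s^3 + 90*s^2 - 18*s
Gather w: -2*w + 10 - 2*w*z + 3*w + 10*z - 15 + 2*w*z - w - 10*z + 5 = 0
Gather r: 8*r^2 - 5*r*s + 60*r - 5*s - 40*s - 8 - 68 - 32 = 8*r^2 + r*(60 - 5*s) - 45*s - 108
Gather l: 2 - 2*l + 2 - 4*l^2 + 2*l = 4 - 4*l^2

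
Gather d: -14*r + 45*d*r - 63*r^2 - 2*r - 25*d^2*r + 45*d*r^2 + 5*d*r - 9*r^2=-25*d^2*r + d*(45*r^2 + 50*r) - 72*r^2 - 16*r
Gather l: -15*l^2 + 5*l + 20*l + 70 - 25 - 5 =-15*l^2 + 25*l + 40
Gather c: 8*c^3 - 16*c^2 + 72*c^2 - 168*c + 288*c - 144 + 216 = 8*c^3 + 56*c^2 + 120*c + 72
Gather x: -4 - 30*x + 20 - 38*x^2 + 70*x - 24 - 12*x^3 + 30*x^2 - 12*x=-12*x^3 - 8*x^2 + 28*x - 8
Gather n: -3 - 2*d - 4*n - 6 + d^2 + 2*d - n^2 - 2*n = d^2 - n^2 - 6*n - 9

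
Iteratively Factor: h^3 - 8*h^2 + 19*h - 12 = (h - 4)*(h^2 - 4*h + 3) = (h - 4)*(h - 1)*(h - 3)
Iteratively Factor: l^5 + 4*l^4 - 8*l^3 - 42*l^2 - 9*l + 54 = (l + 2)*(l^4 + 2*l^3 - 12*l^2 - 18*l + 27) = (l + 2)*(l + 3)*(l^3 - l^2 - 9*l + 9) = (l + 2)*(l + 3)^2*(l^2 - 4*l + 3) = (l - 3)*(l + 2)*(l + 3)^2*(l - 1)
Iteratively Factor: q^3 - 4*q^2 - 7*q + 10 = (q + 2)*(q^2 - 6*q + 5) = (q - 5)*(q + 2)*(q - 1)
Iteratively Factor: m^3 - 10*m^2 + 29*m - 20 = (m - 5)*(m^2 - 5*m + 4) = (m - 5)*(m - 1)*(m - 4)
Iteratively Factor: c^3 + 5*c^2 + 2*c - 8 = (c + 2)*(c^2 + 3*c - 4) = (c + 2)*(c + 4)*(c - 1)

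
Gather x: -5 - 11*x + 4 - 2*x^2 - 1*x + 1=-2*x^2 - 12*x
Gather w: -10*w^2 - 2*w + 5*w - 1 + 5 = -10*w^2 + 3*w + 4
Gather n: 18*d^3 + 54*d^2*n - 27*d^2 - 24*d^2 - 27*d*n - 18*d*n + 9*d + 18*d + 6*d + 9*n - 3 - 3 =18*d^3 - 51*d^2 + 33*d + n*(54*d^2 - 45*d + 9) - 6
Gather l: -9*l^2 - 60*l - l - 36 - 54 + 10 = -9*l^2 - 61*l - 80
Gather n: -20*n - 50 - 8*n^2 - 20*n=-8*n^2 - 40*n - 50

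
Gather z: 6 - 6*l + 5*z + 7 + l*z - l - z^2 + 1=-7*l - z^2 + z*(l + 5) + 14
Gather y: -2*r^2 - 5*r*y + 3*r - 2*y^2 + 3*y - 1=-2*r^2 + 3*r - 2*y^2 + y*(3 - 5*r) - 1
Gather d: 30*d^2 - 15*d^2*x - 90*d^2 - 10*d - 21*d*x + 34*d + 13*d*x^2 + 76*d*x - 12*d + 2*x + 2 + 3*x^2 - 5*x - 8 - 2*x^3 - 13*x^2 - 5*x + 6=d^2*(-15*x - 60) + d*(13*x^2 + 55*x + 12) - 2*x^3 - 10*x^2 - 8*x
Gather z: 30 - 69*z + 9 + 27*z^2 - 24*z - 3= 27*z^2 - 93*z + 36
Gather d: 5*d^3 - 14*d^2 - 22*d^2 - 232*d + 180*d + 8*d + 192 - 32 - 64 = 5*d^3 - 36*d^2 - 44*d + 96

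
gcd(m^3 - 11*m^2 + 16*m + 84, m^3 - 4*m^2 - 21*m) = m - 7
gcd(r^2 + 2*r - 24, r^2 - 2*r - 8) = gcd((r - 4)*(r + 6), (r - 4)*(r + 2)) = r - 4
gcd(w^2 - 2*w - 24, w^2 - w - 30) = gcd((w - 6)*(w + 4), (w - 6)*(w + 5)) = w - 6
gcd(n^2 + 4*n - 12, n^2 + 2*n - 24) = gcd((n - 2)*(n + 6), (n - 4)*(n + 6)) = n + 6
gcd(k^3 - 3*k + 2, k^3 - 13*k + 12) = k - 1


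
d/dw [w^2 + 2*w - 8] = 2*w + 2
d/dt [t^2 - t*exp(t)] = -t*exp(t) + 2*t - exp(t)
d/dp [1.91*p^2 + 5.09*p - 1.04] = 3.82*p + 5.09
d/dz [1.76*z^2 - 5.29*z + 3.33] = 3.52*z - 5.29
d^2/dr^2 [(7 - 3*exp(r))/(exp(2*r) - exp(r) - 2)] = (-3*exp(4*r) + 25*exp(3*r) - 57*exp(2*r) + 69*exp(r) - 26)*exp(r)/(exp(6*r) - 3*exp(5*r) - 3*exp(4*r) + 11*exp(3*r) + 6*exp(2*r) - 12*exp(r) - 8)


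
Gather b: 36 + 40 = 76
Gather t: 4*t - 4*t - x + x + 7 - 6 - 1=0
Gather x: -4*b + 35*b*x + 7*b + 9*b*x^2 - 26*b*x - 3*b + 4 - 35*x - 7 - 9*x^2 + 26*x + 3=x^2*(9*b - 9) + x*(9*b - 9)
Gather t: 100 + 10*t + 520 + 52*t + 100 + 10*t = 72*t + 720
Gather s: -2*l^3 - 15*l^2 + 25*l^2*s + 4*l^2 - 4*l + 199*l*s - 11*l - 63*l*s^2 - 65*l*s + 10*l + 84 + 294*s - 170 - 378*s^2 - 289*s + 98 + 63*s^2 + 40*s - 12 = -2*l^3 - 11*l^2 - 5*l + s^2*(-63*l - 315) + s*(25*l^2 + 134*l + 45)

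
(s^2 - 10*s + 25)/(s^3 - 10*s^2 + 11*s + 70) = (s - 5)/(s^2 - 5*s - 14)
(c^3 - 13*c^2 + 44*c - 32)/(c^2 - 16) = (c^2 - 9*c + 8)/(c + 4)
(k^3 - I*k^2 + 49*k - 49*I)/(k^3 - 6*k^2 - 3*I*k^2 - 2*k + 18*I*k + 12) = (k^2 + 49)/(k^2 - 2*k*(3 + I) + 12*I)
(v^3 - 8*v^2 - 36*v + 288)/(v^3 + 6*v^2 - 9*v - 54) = (v^2 - 14*v + 48)/(v^2 - 9)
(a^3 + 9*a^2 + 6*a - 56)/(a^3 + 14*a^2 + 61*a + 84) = (a - 2)/(a + 3)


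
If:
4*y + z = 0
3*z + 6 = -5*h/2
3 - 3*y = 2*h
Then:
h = 4/7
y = 13/21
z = -52/21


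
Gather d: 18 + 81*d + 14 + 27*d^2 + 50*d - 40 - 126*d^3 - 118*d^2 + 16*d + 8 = -126*d^3 - 91*d^2 + 147*d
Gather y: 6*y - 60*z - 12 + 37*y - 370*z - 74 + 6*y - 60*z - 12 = 49*y - 490*z - 98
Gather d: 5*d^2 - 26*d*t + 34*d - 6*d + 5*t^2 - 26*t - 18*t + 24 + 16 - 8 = 5*d^2 + d*(28 - 26*t) + 5*t^2 - 44*t + 32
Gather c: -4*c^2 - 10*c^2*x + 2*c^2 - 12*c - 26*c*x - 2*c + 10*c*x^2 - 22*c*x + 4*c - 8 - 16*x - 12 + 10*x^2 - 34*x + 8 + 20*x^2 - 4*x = c^2*(-10*x - 2) + c*(10*x^2 - 48*x - 10) + 30*x^2 - 54*x - 12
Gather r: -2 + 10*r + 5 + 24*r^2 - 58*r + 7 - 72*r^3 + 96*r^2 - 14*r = -72*r^3 + 120*r^2 - 62*r + 10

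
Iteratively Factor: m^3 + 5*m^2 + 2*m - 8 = (m + 2)*(m^2 + 3*m - 4) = (m - 1)*(m + 2)*(m + 4)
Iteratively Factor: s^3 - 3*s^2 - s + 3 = (s - 1)*(s^2 - 2*s - 3) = (s - 3)*(s - 1)*(s + 1)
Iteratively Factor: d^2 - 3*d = (d)*(d - 3)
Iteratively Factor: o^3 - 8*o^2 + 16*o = (o - 4)*(o^2 - 4*o) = o*(o - 4)*(o - 4)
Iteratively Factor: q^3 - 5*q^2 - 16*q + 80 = (q - 4)*(q^2 - q - 20) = (q - 5)*(q - 4)*(q + 4)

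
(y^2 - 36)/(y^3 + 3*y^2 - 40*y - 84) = (y + 6)/(y^2 + 9*y + 14)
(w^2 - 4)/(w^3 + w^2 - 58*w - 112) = (w - 2)/(w^2 - w - 56)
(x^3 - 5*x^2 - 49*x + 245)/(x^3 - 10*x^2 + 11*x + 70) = (x + 7)/(x + 2)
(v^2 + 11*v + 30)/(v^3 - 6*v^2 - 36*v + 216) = (v + 5)/(v^2 - 12*v + 36)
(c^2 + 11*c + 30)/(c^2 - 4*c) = (c^2 + 11*c + 30)/(c*(c - 4))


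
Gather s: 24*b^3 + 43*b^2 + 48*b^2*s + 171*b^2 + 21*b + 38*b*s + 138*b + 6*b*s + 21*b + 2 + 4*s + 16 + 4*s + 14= 24*b^3 + 214*b^2 + 180*b + s*(48*b^2 + 44*b + 8) + 32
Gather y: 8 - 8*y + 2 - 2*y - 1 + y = 9 - 9*y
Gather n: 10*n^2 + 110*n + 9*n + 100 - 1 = 10*n^2 + 119*n + 99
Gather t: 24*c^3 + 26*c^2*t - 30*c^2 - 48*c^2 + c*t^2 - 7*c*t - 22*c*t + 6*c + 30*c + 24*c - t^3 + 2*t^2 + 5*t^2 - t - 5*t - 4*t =24*c^3 - 78*c^2 + 60*c - t^3 + t^2*(c + 7) + t*(26*c^2 - 29*c - 10)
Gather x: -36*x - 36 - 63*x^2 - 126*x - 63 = -63*x^2 - 162*x - 99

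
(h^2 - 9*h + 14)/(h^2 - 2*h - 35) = (h - 2)/(h + 5)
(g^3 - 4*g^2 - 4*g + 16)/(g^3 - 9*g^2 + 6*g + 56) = (g - 2)/(g - 7)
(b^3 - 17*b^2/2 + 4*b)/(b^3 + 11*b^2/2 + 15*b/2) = (2*b^2 - 17*b + 8)/(2*b^2 + 11*b + 15)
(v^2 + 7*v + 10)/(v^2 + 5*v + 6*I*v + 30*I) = (v + 2)/(v + 6*I)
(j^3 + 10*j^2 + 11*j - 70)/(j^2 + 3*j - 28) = (j^2 + 3*j - 10)/(j - 4)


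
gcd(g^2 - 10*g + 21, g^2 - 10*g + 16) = 1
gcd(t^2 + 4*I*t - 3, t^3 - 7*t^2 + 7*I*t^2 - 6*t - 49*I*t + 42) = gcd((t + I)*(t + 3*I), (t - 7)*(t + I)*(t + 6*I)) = t + I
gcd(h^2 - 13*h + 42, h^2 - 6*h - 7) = h - 7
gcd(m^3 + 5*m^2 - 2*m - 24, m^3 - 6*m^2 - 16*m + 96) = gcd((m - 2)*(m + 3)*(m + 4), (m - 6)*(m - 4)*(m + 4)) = m + 4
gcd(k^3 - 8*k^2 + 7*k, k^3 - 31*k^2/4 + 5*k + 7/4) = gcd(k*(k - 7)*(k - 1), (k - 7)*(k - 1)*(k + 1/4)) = k^2 - 8*k + 7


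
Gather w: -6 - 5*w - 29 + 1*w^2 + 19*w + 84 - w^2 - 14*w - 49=0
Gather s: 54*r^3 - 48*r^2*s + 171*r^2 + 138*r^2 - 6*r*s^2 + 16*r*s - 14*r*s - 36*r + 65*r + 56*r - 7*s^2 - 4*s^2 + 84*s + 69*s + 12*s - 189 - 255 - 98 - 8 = 54*r^3 + 309*r^2 + 85*r + s^2*(-6*r - 11) + s*(-48*r^2 + 2*r + 165) - 550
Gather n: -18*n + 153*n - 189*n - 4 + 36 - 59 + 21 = -54*n - 6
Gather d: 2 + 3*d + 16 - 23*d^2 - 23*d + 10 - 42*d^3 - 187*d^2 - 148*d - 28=-42*d^3 - 210*d^2 - 168*d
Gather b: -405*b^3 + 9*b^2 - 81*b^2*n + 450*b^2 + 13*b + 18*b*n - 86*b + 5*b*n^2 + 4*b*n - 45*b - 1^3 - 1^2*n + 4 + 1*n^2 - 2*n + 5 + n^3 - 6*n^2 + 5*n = -405*b^3 + b^2*(459 - 81*n) + b*(5*n^2 + 22*n - 118) + n^3 - 5*n^2 + 2*n + 8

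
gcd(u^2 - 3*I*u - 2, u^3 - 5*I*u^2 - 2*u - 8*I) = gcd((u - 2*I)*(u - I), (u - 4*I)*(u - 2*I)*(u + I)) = u - 2*I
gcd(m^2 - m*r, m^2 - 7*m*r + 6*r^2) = -m + r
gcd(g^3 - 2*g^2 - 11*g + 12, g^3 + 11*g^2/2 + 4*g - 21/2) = g^2 + 2*g - 3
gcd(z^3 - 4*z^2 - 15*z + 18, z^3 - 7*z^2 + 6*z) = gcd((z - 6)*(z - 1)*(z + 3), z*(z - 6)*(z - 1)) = z^2 - 7*z + 6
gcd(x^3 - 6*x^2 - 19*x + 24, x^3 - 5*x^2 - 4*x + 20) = 1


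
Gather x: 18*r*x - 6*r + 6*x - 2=-6*r + x*(18*r + 6) - 2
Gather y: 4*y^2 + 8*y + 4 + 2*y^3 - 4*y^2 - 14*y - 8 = 2*y^3 - 6*y - 4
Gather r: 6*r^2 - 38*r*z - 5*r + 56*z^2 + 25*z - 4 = 6*r^2 + r*(-38*z - 5) + 56*z^2 + 25*z - 4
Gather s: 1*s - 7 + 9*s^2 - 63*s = 9*s^2 - 62*s - 7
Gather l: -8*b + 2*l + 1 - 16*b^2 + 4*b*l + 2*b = -16*b^2 - 6*b + l*(4*b + 2) + 1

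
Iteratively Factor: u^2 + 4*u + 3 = (u + 3)*(u + 1)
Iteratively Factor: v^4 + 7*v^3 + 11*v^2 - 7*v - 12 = (v + 1)*(v^3 + 6*v^2 + 5*v - 12) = (v + 1)*(v + 3)*(v^2 + 3*v - 4) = (v - 1)*(v + 1)*(v + 3)*(v + 4)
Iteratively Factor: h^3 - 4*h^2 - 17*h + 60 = (h + 4)*(h^2 - 8*h + 15) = (h - 5)*(h + 4)*(h - 3)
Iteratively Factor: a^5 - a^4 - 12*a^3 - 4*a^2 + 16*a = (a)*(a^4 - a^3 - 12*a^2 - 4*a + 16) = a*(a + 2)*(a^3 - 3*a^2 - 6*a + 8) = a*(a - 1)*(a + 2)*(a^2 - 2*a - 8) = a*(a - 4)*(a - 1)*(a + 2)*(a + 2)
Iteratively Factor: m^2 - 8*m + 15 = (m - 5)*(m - 3)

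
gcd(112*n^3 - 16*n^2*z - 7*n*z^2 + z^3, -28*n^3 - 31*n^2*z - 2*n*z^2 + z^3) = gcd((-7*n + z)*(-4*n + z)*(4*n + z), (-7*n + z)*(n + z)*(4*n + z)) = -28*n^2 - 3*n*z + z^2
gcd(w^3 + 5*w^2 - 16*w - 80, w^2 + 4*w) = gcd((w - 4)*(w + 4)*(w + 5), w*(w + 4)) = w + 4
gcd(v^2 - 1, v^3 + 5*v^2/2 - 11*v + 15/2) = v - 1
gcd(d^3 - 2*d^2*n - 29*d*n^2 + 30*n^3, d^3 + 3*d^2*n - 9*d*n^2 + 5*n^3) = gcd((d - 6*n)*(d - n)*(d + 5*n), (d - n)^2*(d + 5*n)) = d^2 + 4*d*n - 5*n^2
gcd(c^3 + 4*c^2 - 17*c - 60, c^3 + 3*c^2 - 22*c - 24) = c - 4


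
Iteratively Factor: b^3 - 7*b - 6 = (b + 2)*(b^2 - 2*b - 3) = (b - 3)*(b + 2)*(b + 1)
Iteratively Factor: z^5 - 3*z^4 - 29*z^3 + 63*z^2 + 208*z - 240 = (z - 5)*(z^4 + 2*z^3 - 19*z^2 - 32*z + 48) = (z - 5)*(z + 3)*(z^3 - z^2 - 16*z + 16) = (z - 5)*(z - 4)*(z + 3)*(z^2 + 3*z - 4) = (z - 5)*(z - 4)*(z - 1)*(z + 3)*(z + 4)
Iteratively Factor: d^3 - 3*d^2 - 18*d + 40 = (d + 4)*(d^2 - 7*d + 10) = (d - 5)*(d + 4)*(d - 2)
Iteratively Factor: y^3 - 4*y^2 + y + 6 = (y - 3)*(y^2 - y - 2) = (y - 3)*(y + 1)*(y - 2)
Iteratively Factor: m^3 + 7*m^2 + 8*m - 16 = (m + 4)*(m^2 + 3*m - 4) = (m + 4)^2*(m - 1)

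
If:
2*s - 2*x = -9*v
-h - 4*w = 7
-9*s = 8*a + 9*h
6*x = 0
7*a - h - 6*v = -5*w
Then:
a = -387*w/157 - 441/157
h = -4*w - 7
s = 972*w/157 + 1491/157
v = -216*w/157 - 994/471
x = 0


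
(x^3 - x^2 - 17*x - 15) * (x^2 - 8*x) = x^5 - 9*x^4 - 9*x^3 + 121*x^2 + 120*x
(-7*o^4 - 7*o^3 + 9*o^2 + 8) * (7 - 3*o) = 21*o^5 - 28*o^4 - 76*o^3 + 63*o^2 - 24*o + 56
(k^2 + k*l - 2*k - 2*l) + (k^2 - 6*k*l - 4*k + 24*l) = 2*k^2 - 5*k*l - 6*k + 22*l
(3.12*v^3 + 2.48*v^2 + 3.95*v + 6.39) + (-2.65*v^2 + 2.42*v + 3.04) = 3.12*v^3 - 0.17*v^2 + 6.37*v + 9.43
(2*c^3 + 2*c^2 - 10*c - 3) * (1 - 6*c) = -12*c^4 - 10*c^3 + 62*c^2 + 8*c - 3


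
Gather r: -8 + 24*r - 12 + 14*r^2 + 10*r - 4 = 14*r^2 + 34*r - 24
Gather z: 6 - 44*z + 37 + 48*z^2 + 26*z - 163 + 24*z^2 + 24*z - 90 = 72*z^2 + 6*z - 210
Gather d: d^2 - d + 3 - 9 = d^2 - d - 6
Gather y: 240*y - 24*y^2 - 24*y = -24*y^2 + 216*y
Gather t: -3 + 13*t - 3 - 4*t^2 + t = -4*t^2 + 14*t - 6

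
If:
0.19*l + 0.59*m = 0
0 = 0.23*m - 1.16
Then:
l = -15.66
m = 5.04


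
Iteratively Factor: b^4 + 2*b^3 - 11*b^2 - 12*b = (b - 3)*(b^3 + 5*b^2 + 4*b) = (b - 3)*(b + 4)*(b^2 + b) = (b - 3)*(b + 1)*(b + 4)*(b)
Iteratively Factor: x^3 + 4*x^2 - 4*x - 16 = (x + 2)*(x^2 + 2*x - 8) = (x - 2)*(x + 2)*(x + 4)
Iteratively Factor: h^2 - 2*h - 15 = (h - 5)*(h + 3)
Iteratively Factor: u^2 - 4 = (u + 2)*(u - 2)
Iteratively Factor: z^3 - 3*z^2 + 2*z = (z)*(z^2 - 3*z + 2) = z*(z - 1)*(z - 2)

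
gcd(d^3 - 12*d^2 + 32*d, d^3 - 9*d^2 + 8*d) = d^2 - 8*d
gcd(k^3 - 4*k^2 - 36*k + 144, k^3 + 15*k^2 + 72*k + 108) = k + 6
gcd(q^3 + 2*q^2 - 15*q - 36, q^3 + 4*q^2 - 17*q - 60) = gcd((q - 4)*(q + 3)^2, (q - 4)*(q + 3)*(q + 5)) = q^2 - q - 12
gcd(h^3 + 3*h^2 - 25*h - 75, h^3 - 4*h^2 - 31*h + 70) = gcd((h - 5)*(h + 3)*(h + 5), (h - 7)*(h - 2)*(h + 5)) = h + 5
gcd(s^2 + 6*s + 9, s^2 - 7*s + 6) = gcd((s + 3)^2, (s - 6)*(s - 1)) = 1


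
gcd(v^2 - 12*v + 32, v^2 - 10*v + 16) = v - 8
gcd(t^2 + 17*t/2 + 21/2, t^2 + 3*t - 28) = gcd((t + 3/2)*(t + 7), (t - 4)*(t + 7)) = t + 7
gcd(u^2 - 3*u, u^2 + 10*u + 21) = 1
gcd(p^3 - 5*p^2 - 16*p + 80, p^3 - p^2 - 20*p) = p^2 - p - 20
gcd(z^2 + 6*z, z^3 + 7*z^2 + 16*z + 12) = 1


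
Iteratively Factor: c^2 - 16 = (c + 4)*(c - 4)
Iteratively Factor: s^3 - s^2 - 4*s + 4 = (s - 2)*(s^2 + s - 2) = (s - 2)*(s + 2)*(s - 1)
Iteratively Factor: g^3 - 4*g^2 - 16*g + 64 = (g - 4)*(g^2 - 16) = (g - 4)*(g + 4)*(g - 4)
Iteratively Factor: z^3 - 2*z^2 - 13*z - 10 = (z - 5)*(z^2 + 3*z + 2) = (z - 5)*(z + 1)*(z + 2)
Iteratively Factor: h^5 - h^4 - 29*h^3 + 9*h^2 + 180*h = (h - 5)*(h^4 + 4*h^3 - 9*h^2 - 36*h) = (h - 5)*(h + 3)*(h^3 + h^2 - 12*h) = (h - 5)*(h + 3)*(h + 4)*(h^2 - 3*h) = (h - 5)*(h - 3)*(h + 3)*(h + 4)*(h)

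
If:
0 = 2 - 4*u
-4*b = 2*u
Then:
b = -1/4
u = 1/2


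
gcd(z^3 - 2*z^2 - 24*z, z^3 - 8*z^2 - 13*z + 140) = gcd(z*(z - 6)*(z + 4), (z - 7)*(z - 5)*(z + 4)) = z + 4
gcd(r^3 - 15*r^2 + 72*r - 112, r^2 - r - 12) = r - 4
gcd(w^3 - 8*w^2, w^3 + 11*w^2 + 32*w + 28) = 1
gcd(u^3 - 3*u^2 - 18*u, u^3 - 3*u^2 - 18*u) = u^3 - 3*u^2 - 18*u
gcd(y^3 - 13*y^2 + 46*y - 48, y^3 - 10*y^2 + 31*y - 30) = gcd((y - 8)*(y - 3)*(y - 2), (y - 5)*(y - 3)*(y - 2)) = y^2 - 5*y + 6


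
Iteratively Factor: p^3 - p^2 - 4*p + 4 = (p - 1)*(p^2 - 4) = (p - 2)*(p - 1)*(p + 2)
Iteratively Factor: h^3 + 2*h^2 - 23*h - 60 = (h + 3)*(h^2 - h - 20) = (h + 3)*(h + 4)*(h - 5)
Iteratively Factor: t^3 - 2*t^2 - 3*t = (t + 1)*(t^2 - 3*t) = t*(t + 1)*(t - 3)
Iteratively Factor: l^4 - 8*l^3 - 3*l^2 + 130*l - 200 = (l - 5)*(l^3 - 3*l^2 - 18*l + 40) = (l - 5)*(l - 2)*(l^2 - l - 20) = (l - 5)*(l - 2)*(l + 4)*(l - 5)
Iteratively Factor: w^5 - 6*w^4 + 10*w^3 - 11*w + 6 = (w + 1)*(w^4 - 7*w^3 + 17*w^2 - 17*w + 6) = (w - 1)*(w + 1)*(w^3 - 6*w^2 + 11*w - 6) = (w - 1)^2*(w + 1)*(w^2 - 5*w + 6) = (w - 2)*(w - 1)^2*(w + 1)*(w - 3)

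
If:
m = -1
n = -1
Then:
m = -1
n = -1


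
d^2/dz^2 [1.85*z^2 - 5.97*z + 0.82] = 3.70000000000000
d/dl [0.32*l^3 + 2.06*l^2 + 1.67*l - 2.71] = 0.96*l^2 + 4.12*l + 1.67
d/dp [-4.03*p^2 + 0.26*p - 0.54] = 0.26 - 8.06*p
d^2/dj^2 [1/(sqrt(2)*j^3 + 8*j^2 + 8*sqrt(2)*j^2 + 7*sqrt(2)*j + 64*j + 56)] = 2*(-(3*sqrt(2)*j + 8 + 8*sqrt(2))*(sqrt(2)*j^3 + 8*j^2 + 8*sqrt(2)*j^2 + 7*sqrt(2)*j + 64*j + 56) + (3*sqrt(2)*j^2 + 16*j + 16*sqrt(2)*j + 7*sqrt(2) + 64)^2)/(sqrt(2)*j^3 + 8*j^2 + 8*sqrt(2)*j^2 + 7*sqrt(2)*j + 64*j + 56)^3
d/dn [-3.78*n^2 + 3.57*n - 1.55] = 3.57 - 7.56*n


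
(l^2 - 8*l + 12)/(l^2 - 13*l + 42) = (l - 2)/(l - 7)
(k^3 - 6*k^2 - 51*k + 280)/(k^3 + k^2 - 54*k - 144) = (k^2 + 2*k - 35)/(k^2 + 9*k + 18)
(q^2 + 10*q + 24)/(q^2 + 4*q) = (q + 6)/q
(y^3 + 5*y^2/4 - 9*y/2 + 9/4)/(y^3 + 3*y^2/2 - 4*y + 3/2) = (4*y - 3)/(2*(2*y - 1))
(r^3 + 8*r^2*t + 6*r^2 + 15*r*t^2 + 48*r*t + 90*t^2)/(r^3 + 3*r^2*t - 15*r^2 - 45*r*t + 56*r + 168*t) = (r^2 + 5*r*t + 6*r + 30*t)/(r^2 - 15*r + 56)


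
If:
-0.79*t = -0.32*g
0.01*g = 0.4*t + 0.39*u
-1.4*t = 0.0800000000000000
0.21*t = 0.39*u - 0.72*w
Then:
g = -0.14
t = -0.06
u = 0.05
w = 0.05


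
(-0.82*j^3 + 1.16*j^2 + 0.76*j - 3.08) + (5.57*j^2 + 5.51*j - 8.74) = -0.82*j^3 + 6.73*j^2 + 6.27*j - 11.82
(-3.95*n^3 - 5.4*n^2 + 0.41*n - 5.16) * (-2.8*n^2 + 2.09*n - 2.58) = 11.06*n^5 + 6.8645*n^4 - 2.243*n^3 + 29.2369*n^2 - 11.8422*n + 13.3128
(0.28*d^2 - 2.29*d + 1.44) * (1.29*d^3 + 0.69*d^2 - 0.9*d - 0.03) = 0.3612*d^5 - 2.7609*d^4 + 0.0255000000000001*d^3 + 3.0462*d^2 - 1.2273*d - 0.0432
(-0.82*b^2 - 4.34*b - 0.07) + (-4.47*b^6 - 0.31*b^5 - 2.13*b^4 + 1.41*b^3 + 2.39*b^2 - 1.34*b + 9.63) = -4.47*b^6 - 0.31*b^5 - 2.13*b^4 + 1.41*b^3 + 1.57*b^2 - 5.68*b + 9.56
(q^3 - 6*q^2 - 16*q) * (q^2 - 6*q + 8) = q^5 - 12*q^4 + 28*q^3 + 48*q^2 - 128*q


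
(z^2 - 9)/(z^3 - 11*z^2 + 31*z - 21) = (z + 3)/(z^2 - 8*z + 7)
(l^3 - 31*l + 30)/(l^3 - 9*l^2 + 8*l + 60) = (l^2 + 5*l - 6)/(l^2 - 4*l - 12)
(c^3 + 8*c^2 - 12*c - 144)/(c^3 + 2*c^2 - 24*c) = (c + 6)/c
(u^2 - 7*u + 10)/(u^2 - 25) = (u - 2)/(u + 5)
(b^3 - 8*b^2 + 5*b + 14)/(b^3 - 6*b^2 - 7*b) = (b - 2)/b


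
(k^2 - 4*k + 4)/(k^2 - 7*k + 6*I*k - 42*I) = (k^2 - 4*k + 4)/(k^2 + k*(-7 + 6*I) - 42*I)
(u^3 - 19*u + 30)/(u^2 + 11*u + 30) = (u^2 - 5*u + 6)/(u + 6)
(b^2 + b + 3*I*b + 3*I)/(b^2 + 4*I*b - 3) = (b + 1)/(b + I)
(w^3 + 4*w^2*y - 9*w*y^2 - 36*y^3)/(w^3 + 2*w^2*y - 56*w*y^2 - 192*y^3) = (-w^2 + 9*y^2)/(-w^2 + 2*w*y + 48*y^2)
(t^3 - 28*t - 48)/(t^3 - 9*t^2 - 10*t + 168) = (t + 2)/(t - 7)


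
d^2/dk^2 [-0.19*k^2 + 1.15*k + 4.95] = -0.380000000000000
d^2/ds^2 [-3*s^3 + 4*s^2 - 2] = 8 - 18*s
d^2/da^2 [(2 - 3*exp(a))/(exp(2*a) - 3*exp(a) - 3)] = (-3*exp(4*a) - exp(3*a) - 72*exp(2*a) + 69*exp(a) - 45)*exp(a)/(exp(6*a) - 9*exp(5*a) + 18*exp(4*a) + 27*exp(3*a) - 54*exp(2*a) - 81*exp(a) - 27)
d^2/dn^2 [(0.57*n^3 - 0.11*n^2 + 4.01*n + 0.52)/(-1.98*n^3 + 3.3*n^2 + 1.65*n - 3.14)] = (1.4210854715202e-14*n^7 - 6.58627200000001*n^6 - 105.497964*n^5 + 177.426612*n^4 - 84.8649780000001*n^3 + 299.945844*n^2 - 280.620288*n - 52.990388)/(7.762392*n^9 - 38.81196*n^8 + 45.28062*n^7 + 65.679768*n^6 - 160.83441*n^5 + 14.08077*n^4 + 156.657699*n^3 - 71.96409*n^2 - 48.80502*n + 30.959144)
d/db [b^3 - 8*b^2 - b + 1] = 3*b^2 - 16*b - 1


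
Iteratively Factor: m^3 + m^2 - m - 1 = (m + 1)*(m^2 - 1) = (m - 1)*(m + 1)*(m + 1)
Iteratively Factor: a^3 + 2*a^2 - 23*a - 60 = (a + 4)*(a^2 - 2*a - 15) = (a - 5)*(a + 4)*(a + 3)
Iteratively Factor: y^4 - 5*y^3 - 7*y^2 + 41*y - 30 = (y - 5)*(y^3 - 7*y + 6) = (y - 5)*(y - 2)*(y^2 + 2*y - 3) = (y - 5)*(y - 2)*(y - 1)*(y + 3)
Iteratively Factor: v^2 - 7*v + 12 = (v - 4)*(v - 3)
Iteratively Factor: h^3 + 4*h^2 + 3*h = (h + 3)*(h^2 + h) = (h + 1)*(h + 3)*(h)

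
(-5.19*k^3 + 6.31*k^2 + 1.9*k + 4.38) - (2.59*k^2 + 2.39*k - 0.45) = -5.19*k^3 + 3.72*k^2 - 0.49*k + 4.83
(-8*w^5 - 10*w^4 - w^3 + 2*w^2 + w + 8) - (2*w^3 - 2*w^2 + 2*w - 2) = -8*w^5 - 10*w^4 - 3*w^3 + 4*w^2 - w + 10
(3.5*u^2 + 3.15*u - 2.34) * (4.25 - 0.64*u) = -2.24*u^3 + 12.859*u^2 + 14.8851*u - 9.945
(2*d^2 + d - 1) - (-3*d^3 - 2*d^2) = 3*d^3 + 4*d^2 + d - 1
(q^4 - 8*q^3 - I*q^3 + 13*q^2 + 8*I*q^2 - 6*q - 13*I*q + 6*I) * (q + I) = q^5 - 8*q^4 + 14*q^3 - 14*q^2 + 13*q - 6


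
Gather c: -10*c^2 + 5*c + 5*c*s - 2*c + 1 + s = -10*c^2 + c*(5*s + 3) + s + 1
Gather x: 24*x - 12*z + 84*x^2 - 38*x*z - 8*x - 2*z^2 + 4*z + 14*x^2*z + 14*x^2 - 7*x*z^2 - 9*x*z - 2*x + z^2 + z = x^2*(14*z + 98) + x*(-7*z^2 - 47*z + 14) - z^2 - 7*z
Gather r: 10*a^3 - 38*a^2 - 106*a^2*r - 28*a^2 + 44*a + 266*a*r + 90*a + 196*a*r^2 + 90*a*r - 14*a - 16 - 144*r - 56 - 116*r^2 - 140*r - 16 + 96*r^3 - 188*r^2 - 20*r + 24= 10*a^3 - 66*a^2 + 120*a + 96*r^3 + r^2*(196*a - 304) + r*(-106*a^2 + 356*a - 304) - 64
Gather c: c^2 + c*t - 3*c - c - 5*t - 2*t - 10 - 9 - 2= c^2 + c*(t - 4) - 7*t - 21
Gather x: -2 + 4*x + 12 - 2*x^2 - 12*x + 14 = -2*x^2 - 8*x + 24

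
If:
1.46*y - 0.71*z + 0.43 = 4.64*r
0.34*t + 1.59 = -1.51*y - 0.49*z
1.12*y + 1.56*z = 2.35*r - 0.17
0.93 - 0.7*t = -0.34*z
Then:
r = -0.43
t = 1.48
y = -1.49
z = 0.32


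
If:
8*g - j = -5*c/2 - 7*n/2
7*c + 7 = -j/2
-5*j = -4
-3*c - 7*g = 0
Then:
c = -37/35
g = 111/245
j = 4/5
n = -89/1715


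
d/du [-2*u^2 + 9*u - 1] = 9 - 4*u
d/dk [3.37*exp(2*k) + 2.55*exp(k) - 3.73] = (6.74*exp(k) + 2.55)*exp(k)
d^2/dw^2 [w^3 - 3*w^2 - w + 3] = 6*w - 6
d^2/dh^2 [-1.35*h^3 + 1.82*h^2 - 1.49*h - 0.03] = 3.64 - 8.1*h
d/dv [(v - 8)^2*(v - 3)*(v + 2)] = 4*v^3 - 51*v^2 + 148*v + 32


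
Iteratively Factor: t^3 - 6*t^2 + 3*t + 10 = (t - 2)*(t^2 - 4*t - 5) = (t - 2)*(t + 1)*(t - 5)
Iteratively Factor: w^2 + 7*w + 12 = (w + 3)*(w + 4)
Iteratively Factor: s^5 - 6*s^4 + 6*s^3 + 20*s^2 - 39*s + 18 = (s - 1)*(s^4 - 5*s^3 + s^2 + 21*s - 18) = (s - 3)*(s - 1)*(s^3 - 2*s^2 - 5*s + 6) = (s - 3)*(s - 1)^2*(s^2 - s - 6) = (s - 3)*(s - 1)^2*(s + 2)*(s - 3)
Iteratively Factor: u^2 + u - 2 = (u + 2)*(u - 1)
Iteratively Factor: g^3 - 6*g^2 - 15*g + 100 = (g - 5)*(g^2 - g - 20) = (g - 5)*(g + 4)*(g - 5)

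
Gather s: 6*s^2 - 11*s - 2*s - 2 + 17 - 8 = 6*s^2 - 13*s + 7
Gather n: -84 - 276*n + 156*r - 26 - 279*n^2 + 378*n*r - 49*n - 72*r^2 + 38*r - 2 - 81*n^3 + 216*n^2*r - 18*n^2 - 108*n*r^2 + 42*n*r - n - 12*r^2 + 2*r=-81*n^3 + n^2*(216*r - 297) + n*(-108*r^2 + 420*r - 326) - 84*r^2 + 196*r - 112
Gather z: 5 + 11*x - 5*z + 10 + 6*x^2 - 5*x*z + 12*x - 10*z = 6*x^2 + 23*x + z*(-5*x - 15) + 15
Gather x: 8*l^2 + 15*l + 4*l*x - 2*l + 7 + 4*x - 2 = 8*l^2 + 13*l + x*(4*l + 4) + 5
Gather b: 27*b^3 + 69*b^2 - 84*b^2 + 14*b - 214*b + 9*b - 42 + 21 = 27*b^3 - 15*b^2 - 191*b - 21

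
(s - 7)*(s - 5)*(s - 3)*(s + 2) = s^4 - 13*s^3 + 41*s^2 + 37*s - 210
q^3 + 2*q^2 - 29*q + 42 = (q - 3)*(q - 2)*(q + 7)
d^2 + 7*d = d*(d + 7)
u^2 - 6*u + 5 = (u - 5)*(u - 1)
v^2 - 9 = (v - 3)*(v + 3)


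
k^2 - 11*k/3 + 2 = (k - 3)*(k - 2/3)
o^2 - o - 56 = (o - 8)*(o + 7)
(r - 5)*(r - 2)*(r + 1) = r^3 - 6*r^2 + 3*r + 10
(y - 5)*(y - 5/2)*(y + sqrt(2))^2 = y^4 - 15*y^3/2 + 2*sqrt(2)*y^3 - 15*sqrt(2)*y^2 + 29*y^2/2 - 15*y + 25*sqrt(2)*y + 25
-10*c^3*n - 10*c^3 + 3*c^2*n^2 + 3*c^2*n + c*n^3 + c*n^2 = (-2*c + n)*(5*c + n)*(c*n + c)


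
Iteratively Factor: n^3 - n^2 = (n)*(n^2 - n) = n*(n - 1)*(n)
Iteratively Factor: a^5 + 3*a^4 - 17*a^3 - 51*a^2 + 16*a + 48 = (a + 3)*(a^4 - 17*a^2 + 16) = (a + 3)*(a + 4)*(a^3 - 4*a^2 - a + 4) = (a + 1)*(a + 3)*(a + 4)*(a^2 - 5*a + 4) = (a - 4)*(a + 1)*(a + 3)*(a + 4)*(a - 1)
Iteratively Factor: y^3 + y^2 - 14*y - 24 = (y + 2)*(y^2 - y - 12) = (y - 4)*(y + 2)*(y + 3)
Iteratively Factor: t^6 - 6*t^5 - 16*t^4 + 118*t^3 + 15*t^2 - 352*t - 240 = (t - 3)*(t^5 - 3*t^4 - 25*t^3 + 43*t^2 + 144*t + 80) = (t - 3)*(t + 4)*(t^4 - 7*t^3 + 3*t^2 + 31*t + 20) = (t - 3)*(t + 1)*(t + 4)*(t^3 - 8*t^2 + 11*t + 20) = (t - 3)*(t + 1)^2*(t + 4)*(t^2 - 9*t + 20) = (t - 5)*(t - 3)*(t + 1)^2*(t + 4)*(t - 4)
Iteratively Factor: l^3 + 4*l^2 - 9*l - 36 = (l + 4)*(l^2 - 9) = (l - 3)*(l + 4)*(l + 3)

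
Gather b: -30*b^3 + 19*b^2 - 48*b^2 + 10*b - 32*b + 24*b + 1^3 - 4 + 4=-30*b^3 - 29*b^2 + 2*b + 1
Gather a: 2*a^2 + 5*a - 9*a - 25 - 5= 2*a^2 - 4*a - 30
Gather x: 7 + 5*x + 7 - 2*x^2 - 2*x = -2*x^2 + 3*x + 14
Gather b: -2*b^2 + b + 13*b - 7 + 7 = -2*b^2 + 14*b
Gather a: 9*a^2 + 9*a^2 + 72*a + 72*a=18*a^2 + 144*a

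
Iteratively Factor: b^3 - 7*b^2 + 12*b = (b)*(b^2 - 7*b + 12) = b*(b - 4)*(b - 3)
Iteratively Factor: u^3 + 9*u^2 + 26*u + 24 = (u + 3)*(u^2 + 6*u + 8) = (u + 2)*(u + 3)*(u + 4)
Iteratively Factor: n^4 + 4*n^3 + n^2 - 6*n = (n + 2)*(n^3 + 2*n^2 - 3*n) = (n - 1)*(n + 2)*(n^2 + 3*n) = (n - 1)*(n + 2)*(n + 3)*(n)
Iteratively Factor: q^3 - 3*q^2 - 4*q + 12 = (q - 3)*(q^2 - 4) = (q - 3)*(q - 2)*(q + 2)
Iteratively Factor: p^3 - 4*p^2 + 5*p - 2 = (p - 1)*(p^2 - 3*p + 2) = (p - 2)*(p - 1)*(p - 1)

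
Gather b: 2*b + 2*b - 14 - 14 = 4*b - 28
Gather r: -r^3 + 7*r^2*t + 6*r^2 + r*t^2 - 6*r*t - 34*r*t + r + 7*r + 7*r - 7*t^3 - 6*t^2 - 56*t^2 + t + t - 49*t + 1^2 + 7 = -r^3 + r^2*(7*t + 6) + r*(t^2 - 40*t + 15) - 7*t^3 - 62*t^2 - 47*t + 8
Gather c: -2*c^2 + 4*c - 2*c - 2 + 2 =-2*c^2 + 2*c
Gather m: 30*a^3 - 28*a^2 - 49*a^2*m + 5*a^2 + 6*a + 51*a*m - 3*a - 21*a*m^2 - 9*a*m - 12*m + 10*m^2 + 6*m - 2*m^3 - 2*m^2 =30*a^3 - 23*a^2 + 3*a - 2*m^3 + m^2*(8 - 21*a) + m*(-49*a^2 + 42*a - 6)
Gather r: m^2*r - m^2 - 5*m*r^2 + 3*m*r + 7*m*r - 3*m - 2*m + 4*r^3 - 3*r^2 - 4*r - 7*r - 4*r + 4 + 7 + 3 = -m^2 - 5*m + 4*r^3 + r^2*(-5*m - 3) + r*(m^2 + 10*m - 15) + 14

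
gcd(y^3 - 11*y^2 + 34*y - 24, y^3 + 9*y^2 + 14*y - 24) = y - 1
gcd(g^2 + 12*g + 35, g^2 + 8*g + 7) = g + 7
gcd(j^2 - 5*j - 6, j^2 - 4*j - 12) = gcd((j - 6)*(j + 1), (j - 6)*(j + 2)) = j - 6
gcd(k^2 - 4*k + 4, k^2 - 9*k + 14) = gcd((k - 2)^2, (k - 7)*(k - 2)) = k - 2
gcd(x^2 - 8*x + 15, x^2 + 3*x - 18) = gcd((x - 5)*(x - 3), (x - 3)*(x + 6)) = x - 3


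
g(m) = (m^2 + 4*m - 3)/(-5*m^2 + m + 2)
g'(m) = (2*m + 4)/(-5*m^2 + m + 2) + (10*m - 1)*(m^2 + 4*m - 3)/(-5*m^2 + m + 2)^2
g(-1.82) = 0.43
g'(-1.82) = 0.48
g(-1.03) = 1.40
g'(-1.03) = 3.20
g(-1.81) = 0.43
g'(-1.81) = 0.48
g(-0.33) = -3.74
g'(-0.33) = 17.26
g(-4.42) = 0.01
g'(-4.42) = 0.05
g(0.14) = -1.19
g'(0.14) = 1.86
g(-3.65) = 0.06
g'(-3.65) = 0.08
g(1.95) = -0.57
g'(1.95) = 0.18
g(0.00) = -1.50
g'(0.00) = 2.75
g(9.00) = -0.29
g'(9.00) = 0.01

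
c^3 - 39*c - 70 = (c - 7)*(c + 2)*(c + 5)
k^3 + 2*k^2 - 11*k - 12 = (k - 3)*(k + 1)*(k + 4)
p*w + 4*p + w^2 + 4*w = (p + w)*(w + 4)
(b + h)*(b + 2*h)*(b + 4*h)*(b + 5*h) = b^4 + 12*b^3*h + 49*b^2*h^2 + 78*b*h^3 + 40*h^4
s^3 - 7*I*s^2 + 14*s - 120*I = (s - 6*I)*(s - 5*I)*(s + 4*I)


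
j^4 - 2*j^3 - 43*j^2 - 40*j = j*(j - 8)*(j + 1)*(j + 5)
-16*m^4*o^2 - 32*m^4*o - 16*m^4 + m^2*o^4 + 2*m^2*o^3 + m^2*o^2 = (-4*m + o)*(4*m + o)*(m*o + m)^2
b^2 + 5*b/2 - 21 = (b - 7/2)*(b + 6)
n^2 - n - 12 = (n - 4)*(n + 3)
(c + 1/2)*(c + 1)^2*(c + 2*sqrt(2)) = c^4 + 5*c^3/2 + 2*sqrt(2)*c^3 + 2*c^2 + 5*sqrt(2)*c^2 + c/2 + 4*sqrt(2)*c + sqrt(2)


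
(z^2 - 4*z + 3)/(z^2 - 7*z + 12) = (z - 1)/(z - 4)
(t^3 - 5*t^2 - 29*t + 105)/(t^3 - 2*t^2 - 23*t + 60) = (t - 7)/(t - 4)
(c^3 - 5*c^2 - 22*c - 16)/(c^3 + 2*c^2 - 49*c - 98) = (c^2 - 7*c - 8)/(c^2 - 49)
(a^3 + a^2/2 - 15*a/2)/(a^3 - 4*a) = (2*a^2 + a - 15)/(2*(a^2 - 4))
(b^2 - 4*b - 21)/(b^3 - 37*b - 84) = 1/(b + 4)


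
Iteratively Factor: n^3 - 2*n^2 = (n)*(n^2 - 2*n) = n^2*(n - 2)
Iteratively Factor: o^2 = (o)*(o)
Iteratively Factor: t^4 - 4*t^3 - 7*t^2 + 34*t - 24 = (t - 4)*(t^3 - 7*t + 6) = (t - 4)*(t - 2)*(t^2 + 2*t - 3) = (t - 4)*(t - 2)*(t - 1)*(t + 3)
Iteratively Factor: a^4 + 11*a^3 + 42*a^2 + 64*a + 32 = (a + 4)*(a^3 + 7*a^2 + 14*a + 8) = (a + 2)*(a + 4)*(a^2 + 5*a + 4) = (a + 1)*(a + 2)*(a + 4)*(a + 4)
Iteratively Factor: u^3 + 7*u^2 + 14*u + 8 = (u + 1)*(u^2 + 6*u + 8) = (u + 1)*(u + 4)*(u + 2)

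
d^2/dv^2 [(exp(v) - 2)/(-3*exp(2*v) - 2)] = (-9*exp(4*v) + 72*exp(3*v) + 36*exp(2*v) - 48*exp(v) - 4)*exp(v)/(27*exp(6*v) + 54*exp(4*v) + 36*exp(2*v) + 8)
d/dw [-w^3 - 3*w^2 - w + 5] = -3*w^2 - 6*w - 1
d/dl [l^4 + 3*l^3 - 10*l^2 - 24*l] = 4*l^3 + 9*l^2 - 20*l - 24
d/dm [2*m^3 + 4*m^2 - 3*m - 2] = 6*m^2 + 8*m - 3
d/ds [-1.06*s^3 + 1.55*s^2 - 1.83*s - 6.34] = -3.18*s^2 + 3.1*s - 1.83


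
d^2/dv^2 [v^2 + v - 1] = 2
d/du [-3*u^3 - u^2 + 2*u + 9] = -9*u^2 - 2*u + 2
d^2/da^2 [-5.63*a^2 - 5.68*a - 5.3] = -11.2600000000000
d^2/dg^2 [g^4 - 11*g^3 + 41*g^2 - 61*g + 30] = 12*g^2 - 66*g + 82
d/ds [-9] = 0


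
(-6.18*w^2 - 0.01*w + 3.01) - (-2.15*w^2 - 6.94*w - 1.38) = -4.03*w^2 + 6.93*w + 4.39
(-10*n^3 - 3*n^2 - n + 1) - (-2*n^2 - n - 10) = -10*n^3 - n^2 + 11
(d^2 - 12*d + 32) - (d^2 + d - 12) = 44 - 13*d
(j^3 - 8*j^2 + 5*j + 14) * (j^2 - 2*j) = j^5 - 10*j^4 + 21*j^3 + 4*j^2 - 28*j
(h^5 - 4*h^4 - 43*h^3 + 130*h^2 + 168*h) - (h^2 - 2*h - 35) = h^5 - 4*h^4 - 43*h^3 + 129*h^2 + 170*h + 35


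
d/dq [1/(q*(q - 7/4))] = 4*(7 - 8*q)/(q^2*(16*q^2 - 56*q + 49))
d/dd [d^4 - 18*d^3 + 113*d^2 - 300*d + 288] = 4*d^3 - 54*d^2 + 226*d - 300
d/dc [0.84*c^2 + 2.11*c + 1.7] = 1.68*c + 2.11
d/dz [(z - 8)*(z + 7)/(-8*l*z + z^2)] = (-8*l*z^2 - 448*l + z^2 + 112*z)/(z^2*(64*l^2 - 16*l*z + z^2))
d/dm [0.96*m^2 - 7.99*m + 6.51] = 1.92*m - 7.99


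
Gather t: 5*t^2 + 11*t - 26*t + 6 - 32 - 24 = 5*t^2 - 15*t - 50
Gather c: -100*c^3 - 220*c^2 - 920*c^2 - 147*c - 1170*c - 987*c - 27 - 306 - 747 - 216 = -100*c^3 - 1140*c^2 - 2304*c - 1296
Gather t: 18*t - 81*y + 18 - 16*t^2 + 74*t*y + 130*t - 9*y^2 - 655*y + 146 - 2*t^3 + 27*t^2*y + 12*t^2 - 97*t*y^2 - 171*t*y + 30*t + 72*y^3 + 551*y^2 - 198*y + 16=-2*t^3 + t^2*(27*y - 4) + t*(-97*y^2 - 97*y + 178) + 72*y^3 + 542*y^2 - 934*y + 180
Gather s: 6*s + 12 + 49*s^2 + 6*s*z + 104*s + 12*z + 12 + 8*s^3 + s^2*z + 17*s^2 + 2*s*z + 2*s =8*s^3 + s^2*(z + 66) + s*(8*z + 112) + 12*z + 24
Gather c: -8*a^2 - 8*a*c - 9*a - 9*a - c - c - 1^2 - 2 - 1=-8*a^2 - 18*a + c*(-8*a - 2) - 4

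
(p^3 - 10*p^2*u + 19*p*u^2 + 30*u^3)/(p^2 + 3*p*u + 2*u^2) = (p^2 - 11*p*u + 30*u^2)/(p + 2*u)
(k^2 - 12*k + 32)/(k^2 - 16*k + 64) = (k - 4)/(k - 8)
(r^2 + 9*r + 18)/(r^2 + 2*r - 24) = (r + 3)/(r - 4)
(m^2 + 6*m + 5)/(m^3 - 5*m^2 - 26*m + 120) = (m + 1)/(m^2 - 10*m + 24)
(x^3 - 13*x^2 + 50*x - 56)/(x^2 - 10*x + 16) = (x^2 - 11*x + 28)/(x - 8)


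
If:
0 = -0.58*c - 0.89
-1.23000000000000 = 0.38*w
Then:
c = -1.53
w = -3.24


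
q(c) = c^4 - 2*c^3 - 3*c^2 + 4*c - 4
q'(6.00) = 616.00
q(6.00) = 776.00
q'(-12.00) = -7700.00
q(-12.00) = 23708.00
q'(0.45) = 0.45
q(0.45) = -2.95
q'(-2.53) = -84.00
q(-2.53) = 40.04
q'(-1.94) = -36.15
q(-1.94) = 5.72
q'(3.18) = 52.88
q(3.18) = 16.33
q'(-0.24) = 5.04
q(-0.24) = -5.10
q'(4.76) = 270.90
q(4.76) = 244.73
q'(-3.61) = -240.72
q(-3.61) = 206.39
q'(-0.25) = 5.06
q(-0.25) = -5.15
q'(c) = 4*c^3 - 6*c^2 - 6*c + 4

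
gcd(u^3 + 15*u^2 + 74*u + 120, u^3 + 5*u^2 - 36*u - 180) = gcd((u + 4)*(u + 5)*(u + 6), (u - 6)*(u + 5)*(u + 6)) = u^2 + 11*u + 30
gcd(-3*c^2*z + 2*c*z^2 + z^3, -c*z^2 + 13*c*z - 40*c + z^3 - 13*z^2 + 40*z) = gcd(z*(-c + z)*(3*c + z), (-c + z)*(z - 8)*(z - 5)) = -c + z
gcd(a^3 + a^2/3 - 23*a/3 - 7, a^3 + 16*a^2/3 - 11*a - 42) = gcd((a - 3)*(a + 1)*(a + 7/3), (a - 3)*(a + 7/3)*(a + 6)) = a^2 - 2*a/3 - 7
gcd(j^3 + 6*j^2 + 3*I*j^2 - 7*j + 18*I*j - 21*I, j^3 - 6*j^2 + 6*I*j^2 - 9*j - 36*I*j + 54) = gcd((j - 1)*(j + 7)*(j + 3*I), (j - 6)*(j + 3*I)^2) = j + 3*I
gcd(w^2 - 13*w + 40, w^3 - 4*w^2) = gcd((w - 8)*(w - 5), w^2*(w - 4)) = 1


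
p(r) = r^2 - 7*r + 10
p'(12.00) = 17.00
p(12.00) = 70.00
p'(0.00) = -7.00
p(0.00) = 10.00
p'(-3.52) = -14.04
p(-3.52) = 47.03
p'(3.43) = -0.14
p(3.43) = -2.25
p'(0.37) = -6.26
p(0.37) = 7.55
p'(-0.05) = -7.10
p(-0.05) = 10.35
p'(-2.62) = -12.24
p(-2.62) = 35.20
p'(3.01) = -0.98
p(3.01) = -2.01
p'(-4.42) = -15.84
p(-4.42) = 60.48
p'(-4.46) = -15.92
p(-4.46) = 61.11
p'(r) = 2*r - 7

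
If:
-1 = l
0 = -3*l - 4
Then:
No Solution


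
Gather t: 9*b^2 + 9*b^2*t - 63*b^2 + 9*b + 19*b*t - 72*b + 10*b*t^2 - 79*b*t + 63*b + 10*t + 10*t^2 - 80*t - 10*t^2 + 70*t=-54*b^2 + 10*b*t^2 + t*(9*b^2 - 60*b)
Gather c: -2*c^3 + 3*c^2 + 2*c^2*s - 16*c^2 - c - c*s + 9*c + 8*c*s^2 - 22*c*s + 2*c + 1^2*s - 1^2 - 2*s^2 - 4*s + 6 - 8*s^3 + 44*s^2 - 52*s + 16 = -2*c^3 + c^2*(2*s - 13) + c*(8*s^2 - 23*s + 10) - 8*s^3 + 42*s^2 - 55*s + 21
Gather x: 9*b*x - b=9*b*x - b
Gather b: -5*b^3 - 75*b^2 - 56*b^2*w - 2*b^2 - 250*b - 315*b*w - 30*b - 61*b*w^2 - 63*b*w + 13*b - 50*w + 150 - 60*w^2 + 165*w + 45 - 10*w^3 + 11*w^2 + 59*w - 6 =-5*b^3 + b^2*(-56*w - 77) + b*(-61*w^2 - 378*w - 267) - 10*w^3 - 49*w^2 + 174*w + 189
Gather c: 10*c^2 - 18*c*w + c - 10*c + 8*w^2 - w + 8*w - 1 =10*c^2 + c*(-18*w - 9) + 8*w^2 + 7*w - 1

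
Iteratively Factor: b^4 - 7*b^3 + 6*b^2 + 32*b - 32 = (b + 2)*(b^3 - 9*b^2 + 24*b - 16) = (b - 4)*(b + 2)*(b^2 - 5*b + 4) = (b - 4)*(b - 1)*(b + 2)*(b - 4)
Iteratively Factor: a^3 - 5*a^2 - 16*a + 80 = (a - 5)*(a^2 - 16) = (a - 5)*(a + 4)*(a - 4)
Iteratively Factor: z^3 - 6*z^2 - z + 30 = (z + 2)*(z^2 - 8*z + 15) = (z - 5)*(z + 2)*(z - 3)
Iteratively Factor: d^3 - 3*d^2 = (d)*(d^2 - 3*d) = d^2*(d - 3)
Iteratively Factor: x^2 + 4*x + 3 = (x + 1)*(x + 3)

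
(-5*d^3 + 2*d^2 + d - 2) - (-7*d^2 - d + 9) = -5*d^3 + 9*d^2 + 2*d - 11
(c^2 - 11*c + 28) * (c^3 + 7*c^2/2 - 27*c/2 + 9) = c^5 - 15*c^4/2 - 24*c^3 + 511*c^2/2 - 477*c + 252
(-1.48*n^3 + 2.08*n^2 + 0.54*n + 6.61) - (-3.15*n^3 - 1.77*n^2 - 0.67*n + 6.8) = 1.67*n^3 + 3.85*n^2 + 1.21*n - 0.19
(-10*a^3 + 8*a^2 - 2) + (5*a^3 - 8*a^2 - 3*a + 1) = -5*a^3 - 3*a - 1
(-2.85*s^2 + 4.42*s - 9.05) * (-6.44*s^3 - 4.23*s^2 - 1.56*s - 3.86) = 18.354*s^5 - 16.4093*s^4 + 44.0314*s^3 + 42.3873*s^2 - 2.9432*s + 34.933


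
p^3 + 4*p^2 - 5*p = p*(p - 1)*(p + 5)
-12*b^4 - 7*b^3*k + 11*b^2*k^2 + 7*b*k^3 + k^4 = (-b + k)*(b + k)*(3*b + k)*(4*b + k)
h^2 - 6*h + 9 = (h - 3)^2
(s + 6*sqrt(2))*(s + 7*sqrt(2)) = s^2 + 13*sqrt(2)*s + 84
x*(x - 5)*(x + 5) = x^3 - 25*x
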